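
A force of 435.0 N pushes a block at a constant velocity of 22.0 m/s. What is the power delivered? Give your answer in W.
P = Fv = (435.0)(22.0) = 9570 W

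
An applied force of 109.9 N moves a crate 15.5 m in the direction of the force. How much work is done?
W = F·d = (109.9)(15.5) = 1703 J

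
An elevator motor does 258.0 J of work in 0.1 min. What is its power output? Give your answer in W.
Convert to SI: W = 258.0 J, t = 6.0 s
P = W/t = 258.0/6.0 = 43.0 W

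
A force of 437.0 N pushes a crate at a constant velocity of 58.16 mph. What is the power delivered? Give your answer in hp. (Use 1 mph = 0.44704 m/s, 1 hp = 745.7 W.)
Convert to SI: F = 437.0 N, v = 25.9998 m/s
P = Fv = (437.0)(25.9998) = 11361.9 W = 15.24 hp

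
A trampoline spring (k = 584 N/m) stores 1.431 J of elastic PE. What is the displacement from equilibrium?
x = √(2·PE/k) = √(2·1.431/584) = 0.07 m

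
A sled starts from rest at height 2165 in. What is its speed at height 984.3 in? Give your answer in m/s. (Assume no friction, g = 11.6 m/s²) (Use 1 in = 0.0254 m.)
Convert to SI: h₁−h₂ = 29.9898 m
mgh₁ = mgh₂ + ½mv² ⇒ v = √(2g(h₁−h₂)) = √(2·11.6·29.9898) = 26.38 m/s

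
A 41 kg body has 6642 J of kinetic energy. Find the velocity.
v = √(2·KE/m) = √(2·6642/41) = 18.0 m/s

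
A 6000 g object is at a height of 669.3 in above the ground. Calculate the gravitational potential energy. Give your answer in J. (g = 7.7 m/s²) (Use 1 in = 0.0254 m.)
Convert to SI: m = 6.0 kg, h = 17.0002 m
PE = mgh = (6.0)(7.7)(17.0002) = 785.4 J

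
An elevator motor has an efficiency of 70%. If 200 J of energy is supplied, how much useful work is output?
W_out = η·W_in = 0.7·200 = 140.0 J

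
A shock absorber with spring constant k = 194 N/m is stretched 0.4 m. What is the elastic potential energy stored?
PE = ½kx² = ½(194)(0.4)² = 15.52 J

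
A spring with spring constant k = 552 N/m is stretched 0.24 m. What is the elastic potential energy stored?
PE = ½kx² = ½(552)(0.24)² = 15.9 J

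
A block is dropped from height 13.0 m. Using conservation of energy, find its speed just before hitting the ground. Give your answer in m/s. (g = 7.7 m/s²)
mgh = ½mv² ⇒ v = √(2gh) = √(2·7.7·13.0) = 14.15 m/s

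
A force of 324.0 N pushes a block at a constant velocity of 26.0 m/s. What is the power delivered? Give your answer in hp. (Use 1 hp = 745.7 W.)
P = Fv = (324.0)(26.0) = 8424.0 W = 11.3 hp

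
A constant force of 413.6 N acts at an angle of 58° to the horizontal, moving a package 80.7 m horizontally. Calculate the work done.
W = F·d·cosθ = (413.6)(80.7)cos(58°) = 17690 J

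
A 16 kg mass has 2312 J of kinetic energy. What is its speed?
v = √(2·KE/m) = √(2·2312/16) = 17.0 m/s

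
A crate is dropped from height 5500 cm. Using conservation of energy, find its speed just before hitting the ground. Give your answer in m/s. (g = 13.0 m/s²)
Convert to SI: h = 55.0 m
mgh = ½mv² ⇒ v = √(2gh) = √(2·13.0·55.0) = 37.82 m/s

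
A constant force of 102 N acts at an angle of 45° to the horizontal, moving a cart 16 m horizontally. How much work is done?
W = F·d·cosθ = (102)(16)cos(45°) = 1154 J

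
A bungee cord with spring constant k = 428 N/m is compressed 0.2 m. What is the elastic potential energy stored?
PE = ½kx² = ½(428)(0.2)² = 8.56 J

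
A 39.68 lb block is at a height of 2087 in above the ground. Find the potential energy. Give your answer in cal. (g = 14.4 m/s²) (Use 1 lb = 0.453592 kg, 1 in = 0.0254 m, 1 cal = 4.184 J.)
Convert to SI: m = 17.9985 kg, h = 53.0098 m
PE = mgh = (17.9985)(14.4)(53.0098) = 13739.0 J = 3284 cal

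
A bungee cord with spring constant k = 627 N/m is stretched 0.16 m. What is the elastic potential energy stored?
PE = ½kx² = ½(627)(0.16)² = 8.026 J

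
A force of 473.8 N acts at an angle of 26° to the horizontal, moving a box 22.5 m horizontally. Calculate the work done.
W = F·d·cosθ = (473.8)(22.5)cos(26°) = 9582 J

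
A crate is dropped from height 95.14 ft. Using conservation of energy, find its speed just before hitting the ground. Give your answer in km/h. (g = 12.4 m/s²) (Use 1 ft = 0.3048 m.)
Convert to SI: h = 28.9987 m
mgh = ½mv² ⇒ v = √(2gh) = √(2·12.4·28.9987) = 26.8173 m/s = 96.54 km/h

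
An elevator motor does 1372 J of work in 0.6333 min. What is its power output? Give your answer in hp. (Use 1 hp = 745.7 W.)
Convert to SI: W = 1372.0 J, t = 37.998 s
P = W/t = 1372.0/37.998 = 36.1072 W = 0.04842 hp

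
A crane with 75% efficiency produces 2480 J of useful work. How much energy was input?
W_in = W_out/η = 2480/0.75 = 3307 J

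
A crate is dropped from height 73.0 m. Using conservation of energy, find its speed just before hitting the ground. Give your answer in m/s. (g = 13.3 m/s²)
mgh = ½mv² ⇒ v = √(2gh) = √(2·13.3·73.0) = 44.07 m/s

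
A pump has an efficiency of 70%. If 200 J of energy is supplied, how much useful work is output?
W_out = η·W_in = 0.7·200 = 140.0 J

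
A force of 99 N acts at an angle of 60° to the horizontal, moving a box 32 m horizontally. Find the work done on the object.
W = F·d·cosθ = (99)(32)cos(60°) = 1584 J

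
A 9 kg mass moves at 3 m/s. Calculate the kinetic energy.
KE = ½mv² = ½(9)(3)² = 40.5 J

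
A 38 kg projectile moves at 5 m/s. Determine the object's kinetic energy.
KE = ½mv² = ½(38)(5)² = 475.0 J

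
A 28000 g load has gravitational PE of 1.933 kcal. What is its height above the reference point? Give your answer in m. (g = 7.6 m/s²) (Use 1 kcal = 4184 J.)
Convert to SI: m = 28.0 kg, PE = 8087.67 J
h = PE/(mg) = 8087.67/(28.0·7.6) = 38.01 m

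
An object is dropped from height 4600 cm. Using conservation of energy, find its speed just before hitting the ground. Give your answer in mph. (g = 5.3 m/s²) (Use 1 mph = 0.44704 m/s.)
Convert to SI: h = 46.0 m
mgh = ½mv² ⇒ v = √(2gh) = √(2·5.3·46.0) = 22.0817 m/s = 49.4 mph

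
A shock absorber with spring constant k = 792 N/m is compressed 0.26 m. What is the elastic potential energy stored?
PE = ½kx² = ½(792)(0.26)² = 26.77 J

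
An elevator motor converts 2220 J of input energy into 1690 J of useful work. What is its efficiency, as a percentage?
η = W_out/W_in = 1690/2220 = 76.13%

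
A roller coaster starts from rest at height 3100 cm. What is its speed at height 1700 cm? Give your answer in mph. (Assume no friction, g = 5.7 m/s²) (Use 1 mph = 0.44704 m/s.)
Convert to SI: h₁−h₂ = 14.0 m
mgh₁ = mgh₂ + ½mv² ⇒ v = √(2g(h₁−h₂)) = √(2·5.7·14.0) = 12.6333 m/s = 28.26 mph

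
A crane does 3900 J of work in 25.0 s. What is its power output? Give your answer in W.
P = W/t = 3900.0/25.0 = 156.0 W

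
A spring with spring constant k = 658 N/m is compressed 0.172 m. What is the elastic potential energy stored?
PE = ½kx² = ½(658)(0.172)² = 9.733 J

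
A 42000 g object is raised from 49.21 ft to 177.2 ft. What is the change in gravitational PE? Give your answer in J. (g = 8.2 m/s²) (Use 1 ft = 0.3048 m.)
Convert to SI: m = 42.0 kg, Δh = 39.0114 m
ΔPE = mgΔh = (42.0)(8.2)(39.0114) = 13440 J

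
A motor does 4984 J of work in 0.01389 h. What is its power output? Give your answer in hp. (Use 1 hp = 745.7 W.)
Convert to SI: W = 4984.0 J, t = 50.004 s
P = W/t = 4984.0/50.004 = 99.672 W = 0.1337 hp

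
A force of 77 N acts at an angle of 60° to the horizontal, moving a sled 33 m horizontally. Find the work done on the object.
W = F·d·cosθ = (77)(33)cos(60°) = 1271 J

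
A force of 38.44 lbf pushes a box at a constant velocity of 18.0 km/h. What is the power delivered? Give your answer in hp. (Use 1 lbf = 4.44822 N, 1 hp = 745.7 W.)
Convert to SI: F = 170.99 N, v = 5.0 m/s
P = Fv = (170.99)(5.0) = 854.948 W = 1.147 hp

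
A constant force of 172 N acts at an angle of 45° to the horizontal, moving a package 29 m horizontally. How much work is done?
W = F·d·cosθ = (172)(29)cos(45°) = 3527 J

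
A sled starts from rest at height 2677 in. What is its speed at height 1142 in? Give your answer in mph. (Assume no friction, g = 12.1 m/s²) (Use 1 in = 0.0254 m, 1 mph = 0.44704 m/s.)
Convert to SI: h₁−h₂ = 38.989 m
mgh₁ = mgh₂ + ½mv² ⇒ v = √(2g(h₁−h₂)) = √(2·12.1·38.989) = 30.717 m/s = 68.71 mph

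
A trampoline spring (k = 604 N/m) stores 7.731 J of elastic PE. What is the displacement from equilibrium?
x = √(2·PE/k) = √(2·7.731/604) = 0.16 m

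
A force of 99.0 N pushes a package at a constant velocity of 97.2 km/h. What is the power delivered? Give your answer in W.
Convert to SI: F = 99.0 N, v = 27.0 m/s
P = Fv = (99.0)(27.0) = 2673 W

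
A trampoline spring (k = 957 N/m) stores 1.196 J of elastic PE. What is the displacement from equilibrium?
x = √(2·PE/k) = √(2·1.196/957) = 0.04999 m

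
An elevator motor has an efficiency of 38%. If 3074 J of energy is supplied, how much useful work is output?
W_out = η·W_in = 0.38·3074 = 1168.12 J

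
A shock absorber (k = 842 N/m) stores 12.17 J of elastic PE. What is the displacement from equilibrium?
x = √(2·PE/k) = √(2·12.17/842) = 0.17 m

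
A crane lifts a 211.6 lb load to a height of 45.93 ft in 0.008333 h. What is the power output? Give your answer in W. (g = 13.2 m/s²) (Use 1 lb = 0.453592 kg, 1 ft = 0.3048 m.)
Convert to SI: m = 95.9801 kg, h = 13.9995 m, t = 29.9988 s
P = mgh/t = (95.9801)(13.2)(13.9995)/29.9988 = 591.2 W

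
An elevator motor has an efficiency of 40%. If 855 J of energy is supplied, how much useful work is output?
W_out = η·W_in = 0.4·855 = 342.0 J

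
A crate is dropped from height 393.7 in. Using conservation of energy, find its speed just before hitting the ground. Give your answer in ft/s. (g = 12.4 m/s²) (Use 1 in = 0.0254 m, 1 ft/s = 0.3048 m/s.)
Convert to SI: h = 9.99998 m
mgh = ½mv² ⇒ v = √(2gh) = √(2·12.4·9.99998) = 15.748 m/s = 51.67 ft/s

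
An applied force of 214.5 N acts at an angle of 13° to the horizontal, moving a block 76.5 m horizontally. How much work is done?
W = F·d·cosθ = (214.5)(76.5)cos(13°) = 15990 J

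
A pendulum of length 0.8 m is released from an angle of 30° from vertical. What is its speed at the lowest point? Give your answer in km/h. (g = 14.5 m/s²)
h = L(1 − cosθ) = 0.8(1 − cos30°) = 0.10718 m
v = √(2gh) = √(2·14.5·0.10718) = 1.76301 m/s = 6.347 km/h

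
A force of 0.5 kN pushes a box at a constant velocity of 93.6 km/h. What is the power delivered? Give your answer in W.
Convert to SI: F = 500.0 N, v = 26.0 m/s
P = Fv = (500.0)(26.0) = 13000 W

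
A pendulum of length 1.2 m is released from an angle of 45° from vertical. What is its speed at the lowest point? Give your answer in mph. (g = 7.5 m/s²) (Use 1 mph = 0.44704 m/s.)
h = L(1 − cosθ) = 1.2(1 − cos45°) = 0.351472 m
v = √(2gh) = √(2·7.5·0.351472) = 2.2961 m/s = 5.136 mph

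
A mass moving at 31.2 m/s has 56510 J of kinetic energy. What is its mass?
m = 2·KE/v² = 2·56510/(31.2)² = 116.1 kg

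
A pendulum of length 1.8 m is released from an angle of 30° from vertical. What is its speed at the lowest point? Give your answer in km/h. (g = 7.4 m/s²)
h = L(1 − cosθ) = 1.8(1 − cos30°) = 0.241154 m
v = √(2gh) = √(2·7.4·0.241154) = 1.8892 m/s = 6.801 km/h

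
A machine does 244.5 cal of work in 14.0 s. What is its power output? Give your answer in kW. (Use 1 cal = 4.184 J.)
Convert to SI: W = 1022.99 J, t = 14.0 s
P = W/t = 1022.99/14.0 = 73.0706 W = 0.07307 kW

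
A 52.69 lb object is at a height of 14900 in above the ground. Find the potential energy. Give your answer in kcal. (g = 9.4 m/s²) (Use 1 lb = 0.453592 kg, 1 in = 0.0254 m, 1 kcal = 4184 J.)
Convert to SI: m = 23.8998 kg, h = 378.46 m
PE = mgh = (23.8998)(9.4)(378.46) = 85024.0 J = 20.32 kcal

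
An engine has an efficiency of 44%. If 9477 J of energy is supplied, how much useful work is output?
W_out = η·W_in = 0.44·9477 = 4169.88 J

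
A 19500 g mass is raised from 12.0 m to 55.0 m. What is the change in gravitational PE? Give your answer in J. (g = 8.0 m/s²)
Convert to SI: m = 19.5 kg, Δh = 43.0 m
ΔPE = mgΔh = (19.5)(8.0)(43.0) = 6708 J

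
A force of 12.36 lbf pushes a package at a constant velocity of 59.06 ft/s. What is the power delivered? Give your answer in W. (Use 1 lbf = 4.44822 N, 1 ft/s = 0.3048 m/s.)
Convert to SI: F = 54.98 N, v = 18.0015 m/s
P = Fv = (54.98)(18.0015) = 989.7 W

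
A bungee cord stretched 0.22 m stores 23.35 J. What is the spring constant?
k = 2·PE/x² = 2·23.35/(0.22)² = 964.9 N/m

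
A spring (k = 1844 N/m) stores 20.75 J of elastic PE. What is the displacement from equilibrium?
x = √(2·PE/k) = √(2·20.75/1844) = 0.15 m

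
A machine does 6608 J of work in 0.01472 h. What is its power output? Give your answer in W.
Convert to SI: W = 6608.0 J, t = 52.992 s
P = W/t = 6608.0/52.992 = 124.7 W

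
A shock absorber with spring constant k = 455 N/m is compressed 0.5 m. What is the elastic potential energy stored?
PE = ½kx² = ½(455)(0.5)² = 56.88 J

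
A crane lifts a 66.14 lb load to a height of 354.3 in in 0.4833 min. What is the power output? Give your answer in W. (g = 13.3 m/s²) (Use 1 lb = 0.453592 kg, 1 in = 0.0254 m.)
Convert to SI: m = 30.0006 kg, h = 8.99922 m, t = 28.998 s
P = mgh/t = (30.0006)(13.3)(8.99922)/28.998 = 123.8 W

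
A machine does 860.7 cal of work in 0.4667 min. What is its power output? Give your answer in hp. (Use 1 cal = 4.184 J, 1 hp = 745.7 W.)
Convert to SI: W = 3601.17 J, t = 28.002 s
P = W/t = 3601.17/28.002 = 128.604 W = 0.1725 hp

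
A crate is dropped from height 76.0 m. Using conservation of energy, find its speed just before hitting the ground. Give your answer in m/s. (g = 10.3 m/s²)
mgh = ½mv² ⇒ v = √(2gh) = √(2·10.3·76.0) = 39.57 m/s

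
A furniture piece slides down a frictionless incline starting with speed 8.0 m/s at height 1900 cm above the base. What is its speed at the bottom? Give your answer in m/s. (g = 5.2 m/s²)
Convert to SI: v₀ = 8.0 m/s, h = 19.0 m
½mv₀² + mgh = ½mv² ⇒ v = √(v₀² + 2gh) = √(8.0² + 2·5.2·19.0) = 16.17 m/s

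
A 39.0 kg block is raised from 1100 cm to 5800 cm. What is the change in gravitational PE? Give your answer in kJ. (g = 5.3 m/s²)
Convert to SI: m = 39.0 kg, Δh = 47.0 m
ΔPE = mgΔh = (39.0)(5.3)(47.0) = 9714.9 J = 9.715 kJ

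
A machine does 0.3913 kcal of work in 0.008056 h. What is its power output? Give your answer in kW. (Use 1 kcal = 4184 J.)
Convert to SI: W = 1637.2 J, t = 29.0016 s
P = W/t = 1637.2/29.0016 = 56.452 W = 0.05645 kW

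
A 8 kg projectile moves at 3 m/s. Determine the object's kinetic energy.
KE = ½mv² = ½(8)(3)² = 36.0 J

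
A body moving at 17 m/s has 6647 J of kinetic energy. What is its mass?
m = 2·KE/v² = 2·6647/(17)² = 46.0 kg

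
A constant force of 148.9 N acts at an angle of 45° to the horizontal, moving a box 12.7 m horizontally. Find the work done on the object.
W = F·d·cosθ = (148.9)(12.7)cos(45°) = 1337 J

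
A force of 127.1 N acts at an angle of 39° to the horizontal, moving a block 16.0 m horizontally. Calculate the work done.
W = F·d·cosθ = (127.1)(16.0)cos(39°) = 1580 J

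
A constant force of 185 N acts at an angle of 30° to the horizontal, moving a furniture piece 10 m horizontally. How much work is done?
W = F·d·cosθ = (185)(10)cos(30°) = 1602 J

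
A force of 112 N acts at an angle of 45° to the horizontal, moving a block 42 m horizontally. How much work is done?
W = F·d·cosθ = (112)(42)cos(45°) = 3326 J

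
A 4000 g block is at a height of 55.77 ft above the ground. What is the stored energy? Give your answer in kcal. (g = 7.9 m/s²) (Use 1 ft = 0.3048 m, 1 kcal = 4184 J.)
Convert to SI: m = 4.0 kg, h = 16.9987 m
PE = mgh = (4.0)(7.9)(16.9987) = 537.159 J = 0.1284 kcal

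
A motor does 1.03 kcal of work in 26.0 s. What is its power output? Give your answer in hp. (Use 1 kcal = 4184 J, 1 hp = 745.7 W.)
Convert to SI: W = 4309.52 J, t = 26.0 s
P = W/t = 4309.52/26.0 = 165.751 W = 0.2223 hp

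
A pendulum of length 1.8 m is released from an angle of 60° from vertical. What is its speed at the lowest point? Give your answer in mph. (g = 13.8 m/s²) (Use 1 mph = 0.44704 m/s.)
h = L(1 − cosθ) = 1.8(1 − cos60°) = 0.9 m
v = √(2gh) = √(2·13.8·0.9) = 4.98397 m/s = 11.15 mph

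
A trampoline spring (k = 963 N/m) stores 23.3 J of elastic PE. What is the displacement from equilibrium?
x = √(2·PE/k) = √(2·23.3/963) = 0.22 m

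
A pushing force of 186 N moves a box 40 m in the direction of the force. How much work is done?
W = F·d = (186)(40) = 7440 J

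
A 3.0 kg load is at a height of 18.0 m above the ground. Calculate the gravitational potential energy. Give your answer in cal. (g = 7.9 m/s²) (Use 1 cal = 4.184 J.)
PE = mgh = (3.0)(7.9)(18.0) = 426.6 J = 102.0 cal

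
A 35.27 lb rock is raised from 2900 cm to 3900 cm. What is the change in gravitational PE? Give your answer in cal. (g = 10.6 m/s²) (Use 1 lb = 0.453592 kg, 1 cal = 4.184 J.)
Convert to SI: m = 15.9982 kg, Δh = 10.0 m
ΔPE = mgΔh = (15.9982)(10.6)(10.0) = 1695.81 J = 405.3 cal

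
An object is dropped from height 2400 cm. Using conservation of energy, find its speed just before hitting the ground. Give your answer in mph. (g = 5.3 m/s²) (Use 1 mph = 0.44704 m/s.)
Convert to SI: h = 24.0 m
mgh = ½mv² ⇒ v = √(2gh) = √(2·5.3·24.0) = 15.9499 m/s = 35.68 mph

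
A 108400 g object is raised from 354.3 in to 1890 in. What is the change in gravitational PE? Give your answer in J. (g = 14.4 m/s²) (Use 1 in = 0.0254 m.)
Convert to SI: m = 108.4 kg, Δh = 39.0068 m
ΔPE = mgΔh = (108.4)(14.4)(39.0068) = 60890 J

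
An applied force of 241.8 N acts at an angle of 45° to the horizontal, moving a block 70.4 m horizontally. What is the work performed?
W = F·d·cosθ = (241.8)(70.4)cos(45°) = 12040 J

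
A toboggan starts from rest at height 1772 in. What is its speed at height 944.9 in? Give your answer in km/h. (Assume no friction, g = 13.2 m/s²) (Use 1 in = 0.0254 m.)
Convert to SI: h₁−h₂ = 21.0083 m
mgh₁ = mgh₂ + ½mv² ⇒ v = √(2g(h₁−h₂)) = √(2·13.2·21.0083) = 23.5504 m/s = 84.78 km/h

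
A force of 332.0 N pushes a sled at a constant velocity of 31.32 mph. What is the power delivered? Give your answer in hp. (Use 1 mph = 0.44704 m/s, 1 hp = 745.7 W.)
Convert to SI: F = 332.0 N, v = 14.0013 m/s
P = Fv = (332.0)(14.0013) = 4648.43 W = 6.234 hp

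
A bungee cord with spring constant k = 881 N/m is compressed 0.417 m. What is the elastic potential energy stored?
PE = ½kx² = ½(881)(0.417)² = 76.6 J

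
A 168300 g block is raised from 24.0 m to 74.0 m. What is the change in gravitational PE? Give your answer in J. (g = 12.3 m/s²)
Convert to SI: m = 168.3 kg, Δh = 50.0 m
ΔPE = mgΔh = (168.3)(12.3)(50.0) = 103500 J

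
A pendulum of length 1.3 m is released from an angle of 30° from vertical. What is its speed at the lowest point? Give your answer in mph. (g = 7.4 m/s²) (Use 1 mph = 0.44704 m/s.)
h = L(1 − cosθ) = 1.3(1 − cos30°) = 0.174167 m
v = √(2gh) = √(2·7.4·0.174167) = 1.60551 m/s = 3.591 mph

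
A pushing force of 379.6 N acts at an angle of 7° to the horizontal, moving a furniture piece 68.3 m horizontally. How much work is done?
W = F·d·cosθ = (379.6)(68.3)cos(7°) = 25730 J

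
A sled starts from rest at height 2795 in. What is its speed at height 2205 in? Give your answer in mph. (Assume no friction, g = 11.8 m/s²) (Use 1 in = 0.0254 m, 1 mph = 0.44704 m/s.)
Convert to SI: h₁−h₂ = 14.986 m
mgh₁ = mgh₂ + ½mv² ⇒ v = √(2g(h₁−h₂)) = √(2·11.8·14.986) = 18.8061 m/s = 42.07 mph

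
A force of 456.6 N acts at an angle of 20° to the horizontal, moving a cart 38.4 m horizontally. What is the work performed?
W = F·d·cosθ = (456.6)(38.4)cos(20°) = 16480 J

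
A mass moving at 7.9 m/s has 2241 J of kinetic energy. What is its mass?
m = 2·KE/v² = 2·2241/(7.9)² = 71.82 kg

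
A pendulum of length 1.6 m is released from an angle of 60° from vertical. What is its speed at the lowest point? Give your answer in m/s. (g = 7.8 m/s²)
h = L(1 − cosθ) = 1.6(1 − cos60°) = 0.8 m
v = √(2gh) = √(2·7.8·0.8) = 3.533 m/s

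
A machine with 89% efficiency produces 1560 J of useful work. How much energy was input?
W_in = W_out/η = 1560/0.89 = 1753 J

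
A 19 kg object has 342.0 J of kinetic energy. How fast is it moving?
v = √(2·KE/m) = √(2·342.0/19) = 6.0 m/s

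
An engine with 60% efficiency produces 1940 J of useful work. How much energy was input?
W_in = W_out/η = 1940/0.6 = 3233 J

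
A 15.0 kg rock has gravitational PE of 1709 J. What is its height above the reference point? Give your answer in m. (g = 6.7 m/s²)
h = PE/(mg) = 1709.0/(15.0·6.7) = 17.0 m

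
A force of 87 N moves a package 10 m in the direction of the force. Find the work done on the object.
W = F·d = (87)(10) = 870.0 J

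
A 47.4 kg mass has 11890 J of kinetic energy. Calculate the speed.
v = √(2·KE/m) = √(2·11890/47.4) = 22.4 m/s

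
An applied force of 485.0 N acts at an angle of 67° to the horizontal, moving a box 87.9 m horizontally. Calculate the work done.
W = F·d·cosθ = (485.0)(87.9)cos(67°) = 16660 J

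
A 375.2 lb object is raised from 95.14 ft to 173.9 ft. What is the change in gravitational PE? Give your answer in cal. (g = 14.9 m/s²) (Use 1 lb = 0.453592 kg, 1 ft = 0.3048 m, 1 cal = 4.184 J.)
Convert to SI: m = 170.188 kg, Δh = 24.006 m
ΔPE = mgΔh = (170.188)(14.9)(24.006) = 60874.5 J = 14550 cal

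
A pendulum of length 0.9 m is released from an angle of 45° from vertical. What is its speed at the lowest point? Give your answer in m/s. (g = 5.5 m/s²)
h = L(1 − cosθ) = 0.9(1 − cos45°) = 0.263604 m
v = √(2gh) = √(2·5.5·0.263604) = 1.703 m/s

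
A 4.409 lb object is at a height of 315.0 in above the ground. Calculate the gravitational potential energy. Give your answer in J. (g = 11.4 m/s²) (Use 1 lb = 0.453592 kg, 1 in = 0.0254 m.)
Convert to SI: m = 1.99989 kg, h = 8.001 m
PE = mgh = (1.99989)(11.4)(8.001) = 182.4 J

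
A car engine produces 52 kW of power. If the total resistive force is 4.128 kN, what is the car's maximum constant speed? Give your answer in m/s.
Convert to SI: F = 4128.0 N
P = Fv ⇒ v = P/F = 52000 W/4128.0 N = 12.6 m/s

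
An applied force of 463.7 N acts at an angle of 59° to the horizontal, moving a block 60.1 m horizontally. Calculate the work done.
W = F·d·cosθ = (463.7)(60.1)cos(59°) = 14350 J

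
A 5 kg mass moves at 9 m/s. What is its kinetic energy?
KE = ½mv² = ½(5)(9)² = 202.5 J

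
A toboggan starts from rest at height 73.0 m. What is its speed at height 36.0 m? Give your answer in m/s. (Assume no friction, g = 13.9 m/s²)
mgh₁ = mgh₂ + ½mv² ⇒ v = √(2g(h₁−h₂)) = √(2·13.9·37.0) = 32.07 m/s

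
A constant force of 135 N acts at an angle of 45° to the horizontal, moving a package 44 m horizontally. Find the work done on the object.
W = F·d·cosθ = (135)(44)cos(45°) = 4200 J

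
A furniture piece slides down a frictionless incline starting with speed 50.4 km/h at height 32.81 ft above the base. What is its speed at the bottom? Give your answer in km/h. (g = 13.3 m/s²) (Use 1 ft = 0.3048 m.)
Convert to SI: v₀ = 14.0 m/s, h = 10.0005 m
½mv₀² + mgh = ½mv² ⇒ v = √(v₀² + 2gh) = √(14.0² + 2·13.3·10.0005) = 21.4945 m/s = 77.38 km/h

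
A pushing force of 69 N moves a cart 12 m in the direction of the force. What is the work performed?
W = F·d = (69)(12) = 828.0 J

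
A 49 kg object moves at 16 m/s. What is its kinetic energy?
KE = ½mv² = ½(49)(16)² = 6272.0 J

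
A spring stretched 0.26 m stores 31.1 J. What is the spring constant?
k = 2·PE/x² = 2·31.1/(0.26)² = 920.1 N/m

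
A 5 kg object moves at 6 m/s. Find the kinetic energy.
KE = ½mv² = ½(5)(6)² = 90.0 J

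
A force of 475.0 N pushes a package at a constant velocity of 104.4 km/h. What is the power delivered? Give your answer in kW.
Convert to SI: F = 475.0 N, v = 29.0 m/s
P = Fv = (475.0)(29.0) = 13775.0 W = 13.78 kW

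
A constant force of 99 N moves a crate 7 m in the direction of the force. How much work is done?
W = F·d = (99)(7) = 693.0 J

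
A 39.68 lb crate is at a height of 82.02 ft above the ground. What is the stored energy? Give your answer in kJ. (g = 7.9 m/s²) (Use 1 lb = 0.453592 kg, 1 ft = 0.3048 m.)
Convert to SI: m = 17.9985 kg, h = 24.9997 m
PE = mgh = (17.9985)(7.9)(24.9997) = 3554.67 J = 3.555 kJ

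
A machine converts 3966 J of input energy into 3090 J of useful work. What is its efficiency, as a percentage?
η = W_out/W_in = 3090/3966 = 77.91%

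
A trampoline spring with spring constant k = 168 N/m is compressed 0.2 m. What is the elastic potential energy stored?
PE = ½kx² = ½(168)(0.2)² = 3.36 J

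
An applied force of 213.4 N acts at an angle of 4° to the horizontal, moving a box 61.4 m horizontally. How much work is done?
W = F·d·cosθ = (213.4)(61.4)cos(4°) = 13070 J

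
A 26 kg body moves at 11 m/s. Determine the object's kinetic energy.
KE = ½mv² = ½(26)(11)² = 1573.0 J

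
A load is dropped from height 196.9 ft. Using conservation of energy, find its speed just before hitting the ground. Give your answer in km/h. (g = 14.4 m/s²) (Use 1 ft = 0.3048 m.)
Convert to SI: h = 60.0151 m
mgh = ½mv² ⇒ v = √(2gh) = √(2·14.4·60.0151) = 41.5745 m/s = 149.7 km/h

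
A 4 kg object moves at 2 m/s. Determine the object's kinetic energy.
KE = ½mv² = ½(4)(2)² = 8.0 J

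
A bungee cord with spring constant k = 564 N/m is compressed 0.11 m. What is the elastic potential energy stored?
PE = ½kx² = ½(564)(0.11)² = 3.412 J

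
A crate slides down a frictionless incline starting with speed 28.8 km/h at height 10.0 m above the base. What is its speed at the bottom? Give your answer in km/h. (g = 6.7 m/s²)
Convert to SI: v₀ = 8.0 m/s, h = 10.0 m
½mv₀² + mgh = ½mv² ⇒ v = √(v₀² + 2gh) = √(8.0² + 2·6.7·10.0) = 14.0712 m/s = 50.66 km/h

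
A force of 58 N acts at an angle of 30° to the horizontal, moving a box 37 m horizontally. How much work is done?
W = F·d·cosθ = (58)(37)cos(30°) = 1858 J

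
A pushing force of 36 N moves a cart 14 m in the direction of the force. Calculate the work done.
W = F·d = (36)(14) = 504.0 J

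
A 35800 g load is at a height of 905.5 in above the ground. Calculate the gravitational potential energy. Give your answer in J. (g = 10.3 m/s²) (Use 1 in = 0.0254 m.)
Convert to SI: m = 35.8 kg, h = 22.9997 m
PE = mgh = (35.8)(10.3)(22.9997) = 8481 J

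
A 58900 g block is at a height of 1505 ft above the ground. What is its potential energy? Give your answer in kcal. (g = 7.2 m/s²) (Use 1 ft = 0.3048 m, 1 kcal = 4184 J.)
Convert to SI: m = 58.9 kg, h = 458.724 m
PE = mgh = (58.9)(7.2)(458.724) = 194536 J = 46.5 kcal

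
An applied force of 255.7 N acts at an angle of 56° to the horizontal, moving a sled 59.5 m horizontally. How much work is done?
W = F·d·cosθ = (255.7)(59.5)cos(56°) = 8508 J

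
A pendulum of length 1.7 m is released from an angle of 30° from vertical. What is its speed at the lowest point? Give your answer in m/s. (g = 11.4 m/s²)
h = L(1 − cosθ) = 1.7(1 − cos30°) = 0.227757 m
v = √(2gh) = √(2·11.4·0.227757) = 2.279 m/s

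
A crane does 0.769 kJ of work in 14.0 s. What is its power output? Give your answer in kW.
Convert to SI: W = 769.0 J, t = 14.0 s
P = W/t = 769.0/14.0 = 54.9286 W = 0.05493 kW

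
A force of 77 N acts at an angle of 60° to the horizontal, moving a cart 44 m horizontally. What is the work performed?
W = F·d·cosθ = (77)(44)cos(60°) = 1694 J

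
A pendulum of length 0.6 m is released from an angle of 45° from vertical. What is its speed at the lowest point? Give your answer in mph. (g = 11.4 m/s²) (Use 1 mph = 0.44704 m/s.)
h = L(1 − cosθ) = 0.6(1 − cos45°) = 0.175736 m
v = √(2gh) = √(2·11.4·0.175736) = 2.00169 m/s = 4.478 mph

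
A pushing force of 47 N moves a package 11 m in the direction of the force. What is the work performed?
W = F·d = (47)(11) = 517.0 J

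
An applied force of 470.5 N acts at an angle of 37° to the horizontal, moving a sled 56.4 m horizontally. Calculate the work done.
W = F·d·cosθ = (470.5)(56.4)cos(37°) = 21190 J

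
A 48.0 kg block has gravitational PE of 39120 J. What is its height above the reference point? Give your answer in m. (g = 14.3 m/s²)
h = PE/(mg) = 39120.0/(48.0·14.3) = 56.99 m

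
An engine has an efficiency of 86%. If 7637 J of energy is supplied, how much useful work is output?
W_out = η·W_in = 0.86·7637 = 6567.82 J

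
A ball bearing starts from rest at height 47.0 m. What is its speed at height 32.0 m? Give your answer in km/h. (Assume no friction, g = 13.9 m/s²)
mgh₁ = mgh₂ + ½mv² ⇒ v = √(2g(h₁−h₂)) = √(2·13.9·15.0) = 20.4206 m/s = 73.51 km/h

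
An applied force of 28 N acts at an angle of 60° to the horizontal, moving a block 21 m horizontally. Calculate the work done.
W = F·d·cosθ = (28)(21)cos(60°) = 294.0 J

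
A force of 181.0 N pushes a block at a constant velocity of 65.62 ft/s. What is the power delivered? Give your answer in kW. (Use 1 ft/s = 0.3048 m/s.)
Convert to SI: F = 181.0 N, v = 20.001 m/s
P = Fv = (181.0)(20.001) = 3620.18 W = 3.62 kW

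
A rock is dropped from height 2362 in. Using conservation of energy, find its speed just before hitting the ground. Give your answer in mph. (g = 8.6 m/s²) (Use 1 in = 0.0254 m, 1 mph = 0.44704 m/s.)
Convert to SI: h = 59.9948 m
mgh = ½mv² ⇒ v = √(2gh) = √(2·8.6·59.9948) = 32.1234 m/s = 71.86 mph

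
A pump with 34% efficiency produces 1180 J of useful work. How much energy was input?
W_in = W_out/η = 1180/0.34 = 3471 J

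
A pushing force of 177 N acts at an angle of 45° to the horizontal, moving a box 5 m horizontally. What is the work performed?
W = F·d·cosθ = (177)(5)cos(45°) = 625.8 J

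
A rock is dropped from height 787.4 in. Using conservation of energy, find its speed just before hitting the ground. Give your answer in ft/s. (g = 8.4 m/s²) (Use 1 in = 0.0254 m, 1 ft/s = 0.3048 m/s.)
Convert to SI: h = 20.0 m
mgh = ½mv² ⇒ v = √(2gh) = √(2·8.4·20.0) = 18.3303 m/s = 60.14 ft/s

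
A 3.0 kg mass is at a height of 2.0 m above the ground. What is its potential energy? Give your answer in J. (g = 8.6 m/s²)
PE = mgh = (3.0)(8.6)(2.0) = 51.6 J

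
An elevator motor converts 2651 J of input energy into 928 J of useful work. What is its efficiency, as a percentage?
η = W_out/W_in = 928/2651 = 35.01%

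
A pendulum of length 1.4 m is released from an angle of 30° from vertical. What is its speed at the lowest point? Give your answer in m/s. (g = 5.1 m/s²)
h = L(1 − cosθ) = 1.4(1 − cos30°) = 0.187564 m
v = √(2gh) = √(2·5.1·0.187564) = 1.383 m/s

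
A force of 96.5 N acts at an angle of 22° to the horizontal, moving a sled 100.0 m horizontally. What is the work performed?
W = F·d·cosθ = (96.5)(100.0)cos(22°) = 8947 J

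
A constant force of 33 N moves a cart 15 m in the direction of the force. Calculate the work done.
W = F·d = (33)(15) = 495.0 J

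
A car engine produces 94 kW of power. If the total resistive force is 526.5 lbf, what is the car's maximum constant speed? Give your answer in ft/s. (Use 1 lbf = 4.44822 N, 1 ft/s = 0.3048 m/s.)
Convert to SI: F = 2341.99 N
P = Fv ⇒ v = P/F = 94000 W/2341.99 N = 40.1368 m/s = 131.7 ft/s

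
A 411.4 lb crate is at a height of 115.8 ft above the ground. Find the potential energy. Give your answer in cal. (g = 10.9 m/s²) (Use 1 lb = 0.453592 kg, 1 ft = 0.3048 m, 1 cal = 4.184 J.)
Convert to SI: m = 186.608 kg, h = 35.2958 m
PE = mgh = (186.608)(10.9)(35.2958) = 71792.6 J = 17160 cal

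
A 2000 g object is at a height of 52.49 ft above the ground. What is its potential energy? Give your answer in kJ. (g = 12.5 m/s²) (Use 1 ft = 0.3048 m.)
Convert to SI: m = 2.0 kg, h = 15.999 m
PE = mgh = (2.0)(12.5)(15.999) = 399.974 J = 0.4 kJ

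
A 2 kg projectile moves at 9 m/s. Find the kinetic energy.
KE = ½mv² = ½(2)(9)² = 81.0 J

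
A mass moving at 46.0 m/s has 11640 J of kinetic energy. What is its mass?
m = 2·KE/v² = 2·11640/(46.0)² = 11.0 kg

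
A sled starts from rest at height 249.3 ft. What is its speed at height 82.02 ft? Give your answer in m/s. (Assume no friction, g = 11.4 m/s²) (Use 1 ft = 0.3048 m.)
Convert to SI: h₁−h₂ = 50.9869 m
mgh₁ = mgh₂ + ½mv² ⇒ v = √(2g(h₁−h₂)) = √(2·11.4·50.9869) = 34.1 m/s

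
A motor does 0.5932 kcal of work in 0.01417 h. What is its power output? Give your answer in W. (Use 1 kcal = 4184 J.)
Convert to SI: W = 2481.95 J, t = 51.012 s
P = W/t = 2481.95/51.012 = 48.65 W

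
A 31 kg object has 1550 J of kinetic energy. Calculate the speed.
v = √(2·KE/m) = √(2·1550/31) = 10.0 m/s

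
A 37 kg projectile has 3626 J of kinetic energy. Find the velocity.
v = √(2·KE/m) = √(2·3626/37) = 14.0 m/s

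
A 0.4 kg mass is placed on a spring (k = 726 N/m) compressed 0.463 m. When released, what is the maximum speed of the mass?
½kx² = ½mv² ⇒ v = x√(k/m) = (0.463)√(726/0.4) = 19.73 m/s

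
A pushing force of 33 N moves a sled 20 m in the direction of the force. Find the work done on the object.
W = F·d = (33)(20) = 660.0 J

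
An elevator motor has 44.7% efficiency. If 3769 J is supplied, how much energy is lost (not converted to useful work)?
W_lost = W_in(1 − η) = 3769·(1 − 0.447) = 2084 J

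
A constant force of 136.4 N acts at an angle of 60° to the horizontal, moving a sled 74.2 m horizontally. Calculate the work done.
W = F·d·cosθ = (136.4)(74.2)cos(60°) = 5060 J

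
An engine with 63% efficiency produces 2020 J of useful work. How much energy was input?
W_in = W_out/η = 2020/0.63 = 3206 J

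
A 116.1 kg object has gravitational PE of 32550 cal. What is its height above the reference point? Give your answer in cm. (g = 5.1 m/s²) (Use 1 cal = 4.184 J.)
Convert to SI: m = 116.1 kg, PE = 136189 J
h = PE/(mg) = 136189/(116.1·5.1) = 230.007 m = 23000 cm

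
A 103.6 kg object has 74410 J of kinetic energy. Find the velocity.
v = √(2·KE/m) = √(2·74410/103.6) = 37.9 m/s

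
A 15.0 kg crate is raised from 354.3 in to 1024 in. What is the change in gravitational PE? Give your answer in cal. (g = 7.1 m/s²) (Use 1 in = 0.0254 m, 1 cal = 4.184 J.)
Convert to SI: m = 15.0 kg, Δh = 17.0104 m
ΔPE = mgΔh = (15.0)(7.1)(17.0104) = 1811.61 J = 433.0 cal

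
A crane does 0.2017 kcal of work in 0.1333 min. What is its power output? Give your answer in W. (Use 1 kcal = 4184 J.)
Convert to SI: W = 843.913 J, t = 7.998 s
P = W/t = 843.913/7.998 = 105.5 W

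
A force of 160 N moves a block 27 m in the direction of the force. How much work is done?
W = F·d = (160)(27) = 4320 J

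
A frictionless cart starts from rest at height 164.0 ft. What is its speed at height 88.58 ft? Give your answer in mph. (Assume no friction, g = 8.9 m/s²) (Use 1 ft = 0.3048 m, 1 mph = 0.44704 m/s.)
Convert to SI: h₁−h₂ = 22.988 m
mgh₁ = mgh₂ + ½mv² ⇒ v = √(2g(h₁−h₂)) = √(2·8.9·22.988) = 20.2284 m/s = 45.25 mph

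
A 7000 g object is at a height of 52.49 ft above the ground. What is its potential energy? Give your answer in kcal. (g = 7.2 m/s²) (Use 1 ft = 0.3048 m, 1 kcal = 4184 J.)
Convert to SI: m = 7.0 kg, h = 15.999 m
PE = mgh = (7.0)(7.2)(15.999) = 806.347 J = 0.1927 kcal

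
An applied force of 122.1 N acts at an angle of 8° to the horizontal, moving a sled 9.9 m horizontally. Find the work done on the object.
W = F·d·cosθ = (122.1)(9.9)cos(8°) = 1197 J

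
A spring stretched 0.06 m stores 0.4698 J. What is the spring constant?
k = 2·PE/x² = 2·0.4698/(0.06)² = 261.0 N/m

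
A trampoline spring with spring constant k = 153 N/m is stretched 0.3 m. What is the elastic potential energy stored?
PE = ½kx² = ½(153)(0.3)² = 6.885 J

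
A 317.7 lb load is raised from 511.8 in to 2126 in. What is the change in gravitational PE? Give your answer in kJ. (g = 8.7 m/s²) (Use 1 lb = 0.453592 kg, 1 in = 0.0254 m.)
Convert to SI: m = 144.106 kg, Δh = 41.0007 m
ΔPE = mgΔh = (144.106)(8.7)(41.0007) = 51403.5 J = 51.4 kJ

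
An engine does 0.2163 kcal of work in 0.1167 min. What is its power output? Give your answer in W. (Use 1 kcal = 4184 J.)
Convert to SI: W = 904.999 J, t = 7.002 s
P = W/t = 904.999/7.002 = 129.2 W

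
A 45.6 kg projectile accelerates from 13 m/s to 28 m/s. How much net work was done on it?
W = ΔKE = ½m(v₂² − v₁²) = ½(45.6)(28² − 13²) = 14022.0 J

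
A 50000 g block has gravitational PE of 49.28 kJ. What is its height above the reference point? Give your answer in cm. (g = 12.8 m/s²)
Convert to SI: m = 50.0 kg, PE = 49280.0 J
h = PE/(mg) = 49280.0/(50.0·12.8) = 77.0 m = 7700 cm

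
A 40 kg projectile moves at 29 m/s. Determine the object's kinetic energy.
KE = ½mv² = ½(40)(29)² = 16820.0 J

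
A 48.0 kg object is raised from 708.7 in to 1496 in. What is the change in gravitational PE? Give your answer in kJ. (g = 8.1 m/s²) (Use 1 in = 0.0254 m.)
Convert to SI: m = 48.0 kg, Δh = 19.9974 m
ΔPE = mgΔh = (48.0)(8.1)(19.9974) = 7775.0 J = 7.775 kJ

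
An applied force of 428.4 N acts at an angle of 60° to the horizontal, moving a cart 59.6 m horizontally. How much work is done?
W = F·d·cosθ = (428.4)(59.6)cos(60°) = 12770 J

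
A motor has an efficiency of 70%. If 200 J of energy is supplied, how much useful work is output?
W_out = η·W_in = 0.7·200 = 140.0 J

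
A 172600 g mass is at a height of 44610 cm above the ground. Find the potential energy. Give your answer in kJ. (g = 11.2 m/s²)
Convert to SI: m = 172.6 kg, h = 446.1 m
PE = mgh = (172.6)(11.2)(446.1) = 862365 J = 862.4 kJ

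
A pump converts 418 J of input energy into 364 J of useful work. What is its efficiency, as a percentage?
η = W_out/W_in = 364/418 = 87.08%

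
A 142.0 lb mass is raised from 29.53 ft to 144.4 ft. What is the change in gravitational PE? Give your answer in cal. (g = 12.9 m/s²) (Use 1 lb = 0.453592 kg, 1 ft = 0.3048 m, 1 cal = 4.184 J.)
Convert to SI: m = 64.4101 kg, Δh = 35.0124 m
ΔPE = mgΔh = (64.4101)(12.9)(35.0124) = 29091.4 J = 6953 cal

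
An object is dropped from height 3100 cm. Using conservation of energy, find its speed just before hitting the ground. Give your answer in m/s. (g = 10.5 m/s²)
Convert to SI: h = 31.0 m
mgh = ½mv² ⇒ v = √(2gh) = √(2·10.5·31.0) = 25.51 m/s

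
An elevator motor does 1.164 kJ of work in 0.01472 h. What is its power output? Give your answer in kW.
Convert to SI: W = 1164.0 J, t = 52.992 s
P = W/t = 1164.0/52.992 = 21.9656 W = 0.02197 kW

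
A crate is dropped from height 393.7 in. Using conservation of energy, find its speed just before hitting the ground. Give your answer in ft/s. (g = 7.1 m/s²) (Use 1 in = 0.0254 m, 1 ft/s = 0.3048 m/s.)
Convert to SI: h = 9.99998 m
mgh = ½mv² ⇒ v = √(2gh) = √(2·7.1·9.99998) = 11.9164 m/s = 39.1 ft/s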